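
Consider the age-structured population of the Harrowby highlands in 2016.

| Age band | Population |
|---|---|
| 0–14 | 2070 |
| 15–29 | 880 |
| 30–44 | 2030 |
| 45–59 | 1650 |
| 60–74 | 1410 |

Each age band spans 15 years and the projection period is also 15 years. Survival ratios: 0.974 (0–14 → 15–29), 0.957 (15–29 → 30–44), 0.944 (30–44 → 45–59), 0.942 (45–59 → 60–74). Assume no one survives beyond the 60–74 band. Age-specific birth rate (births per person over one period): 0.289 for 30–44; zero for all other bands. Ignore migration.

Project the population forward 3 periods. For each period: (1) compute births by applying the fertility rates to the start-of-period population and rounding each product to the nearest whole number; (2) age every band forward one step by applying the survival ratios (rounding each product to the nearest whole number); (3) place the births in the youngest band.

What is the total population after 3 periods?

— Period 1 —
Births: 2030 * 0.289 = 587
15–29: 2070 * 0.974 = 2016
30–44: 880 * 0.957 = 842
45–59: 2030 * 0.944 = 1916
60–74: 1650 * 0.942 = 1554
Population now: 0–14=587, 15–29=2016, 30–44=842, 45–59=1916, 60–74=1554
— Period 2 —
Births: 842 * 0.289 = 243
15–29: 587 * 0.974 = 572
30–44: 2016 * 0.957 = 1929
45–59: 842 * 0.944 = 795
60–74: 1916 * 0.942 = 1805
Population now: 0–14=243, 15–29=572, 30–44=1929, 45–59=795, 60–74=1805
— Period 3 —
Births: 1929 * 0.289 = 557
15–29: 243 * 0.974 = 237
30–44: 572 * 0.957 = 547
45–59: 1929 * 0.944 = 1821
60–74: 795 * 0.942 = 749
Population now: 0–14=557, 15–29=237, 30–44=547, 45–59=1821, 60–74=749
Total after period 3: 557 + 237 + 547 + 1821 + 749 = 3911

3911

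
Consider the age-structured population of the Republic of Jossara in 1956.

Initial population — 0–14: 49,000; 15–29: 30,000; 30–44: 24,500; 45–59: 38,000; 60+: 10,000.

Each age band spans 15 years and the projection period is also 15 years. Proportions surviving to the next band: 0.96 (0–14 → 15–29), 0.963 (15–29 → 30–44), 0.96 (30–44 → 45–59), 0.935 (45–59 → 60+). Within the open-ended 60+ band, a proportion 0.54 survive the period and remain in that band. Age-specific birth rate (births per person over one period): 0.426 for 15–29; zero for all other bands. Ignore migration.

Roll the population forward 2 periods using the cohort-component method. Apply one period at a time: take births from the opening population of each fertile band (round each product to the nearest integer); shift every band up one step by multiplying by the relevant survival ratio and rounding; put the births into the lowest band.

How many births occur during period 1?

12780

(Groups numbered youngest = 1 to oldest = 5.)
[period 1]
Births: 30000 × 0.426 = 12780
Group 2: 49000 × 0.96 = 47040
Group 3: 30000 × 0.963 = 28890
Group 4: 24500 × 0.96 = 23520
Group 5: 38000 × 0.935 + 10000 × 0.54 = 35530 + 5400 = 40930
Giving 12780 / 47040 / 28890 / 23520 / 40930.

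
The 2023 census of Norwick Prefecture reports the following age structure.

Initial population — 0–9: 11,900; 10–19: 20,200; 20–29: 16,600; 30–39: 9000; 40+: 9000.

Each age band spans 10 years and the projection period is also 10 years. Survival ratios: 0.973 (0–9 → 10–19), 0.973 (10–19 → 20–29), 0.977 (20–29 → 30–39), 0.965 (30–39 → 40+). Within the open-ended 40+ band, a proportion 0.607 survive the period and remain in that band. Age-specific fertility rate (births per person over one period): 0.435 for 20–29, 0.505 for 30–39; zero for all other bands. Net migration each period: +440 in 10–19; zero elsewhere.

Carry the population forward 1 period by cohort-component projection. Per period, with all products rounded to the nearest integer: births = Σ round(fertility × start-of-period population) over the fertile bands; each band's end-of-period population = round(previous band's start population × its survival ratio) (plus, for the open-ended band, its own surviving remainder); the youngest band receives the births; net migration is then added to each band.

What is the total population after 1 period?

73806

Period 1.
Births: 16600 × 0.435 = 7221, 9000 × 0.505 = 4545 → 11766
10–19: 11900 × 0.973 = 11579
20–29: 20200 × 0.973 = 19655
30–39: 16600 × 0.977 = 16218
40+: 9000 × 0.965 + 9000 × 0.607 = 8685 + 5463 = 14148
Net migration: 10–19 + 440 → 12019
→ [11766, 12019, 19655, 16218, 14148]
Total after period 1: 11766 + 12019 + 19655 + 16218 + 14148 = 73806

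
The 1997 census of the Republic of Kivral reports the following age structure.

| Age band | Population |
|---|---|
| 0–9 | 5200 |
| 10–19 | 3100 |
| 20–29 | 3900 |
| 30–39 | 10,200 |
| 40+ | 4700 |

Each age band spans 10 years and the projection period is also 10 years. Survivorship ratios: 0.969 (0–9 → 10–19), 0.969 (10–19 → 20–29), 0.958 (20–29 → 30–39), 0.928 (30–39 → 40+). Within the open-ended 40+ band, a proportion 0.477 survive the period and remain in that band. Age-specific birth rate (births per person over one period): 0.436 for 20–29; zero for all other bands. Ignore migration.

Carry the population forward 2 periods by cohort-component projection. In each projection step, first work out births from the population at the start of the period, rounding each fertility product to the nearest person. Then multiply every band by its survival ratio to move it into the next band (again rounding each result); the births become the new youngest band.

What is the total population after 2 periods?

19770

— Period 1 —
Births: 3900 * 0.436 = 1700
10–19: 5200 * 0.969 = 5039
20–29: 3100 * 0.969 = 3004
30–39: 3900 * 0.958 = 3736
40+: 10200 * 0.928 + 4700 * 0.477 = 9466 + 2242 = 11708
End of period: [1700, 5039, 3004, 3736, 11708]
— Period 2 —
Births: 3004 * 0.436 = 1310
10–19: 1700 * 0.969 = 1647
20–29: 5039 * 0.969 = 4883
30–39: 3004 * 0.958 = 2878
40+: 3736 * 0.928 + 11708 * 0.477 = 3467 + 5585 = 9052
End of period: [1310, 1647, 4883, 2878, 9052]
Total after period 2: 1310 + 1647 + 4883 + 2878 + 9052 = 19770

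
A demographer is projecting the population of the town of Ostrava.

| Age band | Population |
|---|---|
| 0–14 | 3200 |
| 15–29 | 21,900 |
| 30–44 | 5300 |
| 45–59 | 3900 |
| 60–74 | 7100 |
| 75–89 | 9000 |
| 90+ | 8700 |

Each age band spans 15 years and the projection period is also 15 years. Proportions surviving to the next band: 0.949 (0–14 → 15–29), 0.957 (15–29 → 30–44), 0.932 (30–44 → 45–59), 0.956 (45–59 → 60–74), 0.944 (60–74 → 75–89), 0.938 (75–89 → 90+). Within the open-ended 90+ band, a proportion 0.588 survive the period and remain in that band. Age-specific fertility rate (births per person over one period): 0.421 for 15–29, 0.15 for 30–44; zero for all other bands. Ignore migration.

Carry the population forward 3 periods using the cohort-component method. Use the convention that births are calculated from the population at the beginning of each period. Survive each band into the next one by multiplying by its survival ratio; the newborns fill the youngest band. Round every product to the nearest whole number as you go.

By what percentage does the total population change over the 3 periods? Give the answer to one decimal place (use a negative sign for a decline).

Period 1:
Births: 21900 * 0.421 = 9220  |  5300 * 0.15 = 795 → 10015
15–29: 3200 * 0.949 = 3037
30–44: 21900 * 0.957 = 20958
45–59: 5300 * 0.932 = 4940
60–74: 3900 * 0.956 = 3728
75–89: 7100 * 0.944 = 6702
90+: 9000 * 0.938 + 8700 * 0.588 = 8442 + 5116 = 13558
→ [10015, 3037, 20958, 4940, 3728, 6702, 13558]
Period 2:
Births: 3037 * 0.421 = 1279  |  20958 * 0.15 = 3144 → 4423
15–29: 10015 * 0.949 = 9504
30–44: 3037 * 0.957 = 2906
45–59: 20958 * 0.932 = 19533
60–74: 4940 * 0.956 = 4723
75–89: 3728 * 0.944 = 3519
90+: 6702 * 0.938 + 13558 * 0.588 = 6286 + 7972 = 14258
→ [4423, 9504, 2906, 19533, 4723, 3519, 14258]
Period 3:
Births: 9504 * 0.421 = 4001  |  2906 * 0.15 = 436 → 4437
15–29: 4423 * 0.949 = 4197
30–44: 9504 * 0.957 = 9095
45–59: 2906 * 0.932 = 2708
60–74: 19533 * 0.956 = 18674
75–89: 4723 * 0.944 = 4459
90+: 3519 * 0.938 + 14258 * 0.588 = 3301 + 8384 = 11685
→ [4437, 4197, 9095, 2708, 18674, 4459, 11685]
Total: 59100 → 55255; change = -3845; percentage change = -6.5%

-6.5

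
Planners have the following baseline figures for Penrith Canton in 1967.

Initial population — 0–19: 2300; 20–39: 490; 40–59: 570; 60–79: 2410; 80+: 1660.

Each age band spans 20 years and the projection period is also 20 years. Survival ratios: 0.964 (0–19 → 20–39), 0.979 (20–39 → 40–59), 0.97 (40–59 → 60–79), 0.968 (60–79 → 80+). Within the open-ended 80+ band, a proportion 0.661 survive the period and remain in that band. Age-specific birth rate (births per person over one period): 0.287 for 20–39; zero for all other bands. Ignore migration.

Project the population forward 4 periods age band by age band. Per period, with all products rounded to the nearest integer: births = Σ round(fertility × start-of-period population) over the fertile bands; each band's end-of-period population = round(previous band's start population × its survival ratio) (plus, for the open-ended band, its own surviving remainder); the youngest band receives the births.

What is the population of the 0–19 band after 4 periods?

After projecting period 1:
Births: 490 × 0.287 = 141
20–39: 2300 × 0.964 = 2217
40–59: 490 × 0.979 = 480
60–79: 570 × 0.97 = 553
80+: 2410 × 0.968 + 1660 × 0.661 = 2333 + 1097 = 3430
Population now: 0–19=141, 20–39=2217, 40–59=480, 60–79=553, 80+=3430
After projecting period 2:
Births: 2217 × 0.287 = 636
20–39: 141 × 0.964 = 136
40–59: 2217 × 0.979 = 2170
60–79: 480 × 0.97 = 466
80+: 553 × 0.968 + 3430 × 0.661 = 535 + 2267 = 2802
Population now: 0–19=636, 20–39=136, 40–59=2170, 60–79=466, 80+=2802
After projecting period 3:
Births: 136 × 0.287 = 39
20–39: 636 × 0.964 = 613
40–59: 136 × 0.979 = 133
60–79: 2170 × 0.97 = 2105
80+: 466 × 0.968 + 2802 × 0.661 = 451 + 1852 = 2303
Population now: 0–19=39, 20–39=613, 40–59=133, 60–79=2105, 80+=2303
After projecting period 4:
Births: 613 × 0.287 = 176
20–39: 39 × 0.964 = 38
40–59: 613 × 0.979 = 600
60–79: 133 × 0.97 = 129
80+: 2105 × 0.968 + 2303 × 0.661 = 2038 + 1522 = 3560
Population now: 0–19=176, 20–39=38, 40–59=600, 60–79=129, 80+=3560

176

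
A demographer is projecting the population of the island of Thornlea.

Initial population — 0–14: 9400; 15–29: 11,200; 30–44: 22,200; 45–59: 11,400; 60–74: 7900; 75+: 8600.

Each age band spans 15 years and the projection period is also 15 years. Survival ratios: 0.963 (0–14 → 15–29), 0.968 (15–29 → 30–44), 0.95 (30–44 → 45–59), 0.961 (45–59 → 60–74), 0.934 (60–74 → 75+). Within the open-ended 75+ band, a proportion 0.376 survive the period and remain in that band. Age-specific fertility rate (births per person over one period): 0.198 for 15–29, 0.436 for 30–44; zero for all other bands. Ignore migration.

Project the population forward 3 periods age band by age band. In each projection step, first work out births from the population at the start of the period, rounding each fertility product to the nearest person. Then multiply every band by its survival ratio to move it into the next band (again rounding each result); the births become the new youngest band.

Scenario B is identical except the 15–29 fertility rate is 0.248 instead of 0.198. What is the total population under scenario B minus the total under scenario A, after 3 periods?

1665

[period 1]
Births: 11200 × 0.198 = 2218  |  22200 × 0.436 = 9679 → total 11897
15–29: 9400 × 0.963 = 9052
30–44: 11200 × 0.968 = 10842
45–59: 22200 × 0.95 = 21090
60–74: 11400 × 0.961 = 10955
75+: 7900 × 0.934 + 8600 × 0.376 = 7379 + 3234 = 10613
Population now: 0–14=11897, 15–29=9052, 30–44=10842, 45–59=21090, 60–74=10955, 75+=10613
[period 2]
Births: 9052 × 0.198 = 1792  |  10842 × 0.436 = 4727 → total 6519
15–29: 11897 × 0.963 = 11457
30–44: 9052 × 0.968 = 8762
45–59: 10842 × 0.95 = 10300
60–74: 21090 × 0.961 = 20267
75+: 10955 × 0.934 + 10613 × 0.376 = 10232 + 3990 = 14222
Population now: 0–14=6519, 15–29=11457, 30–44=8762, 45–59=10300, 60–74=20267, 75+=14222
[period 3]
Births: 11457 × 0.198 = 2268  |  8762 × 0.436 = 3820 → total 6088
15–29: 6519 × 0.963 = 6278
30–44: 11457 × 0.968 = 11090
45–59: 8762 × 0.95 = 8324
60–74: 10300 × 0.961 = 9898
75+: 20267 × 0.934 + 14222 × 0.376 = 18929 + 5347 = 24276
Population now: 0–14=6088, 15–29=6278, 30–44=11090, 45–59=8324, 60–74=9898, 75+=24276
Scenario A total after 3 periods: 65954
Scenario B projection —
[period 1]
Births: 11200 × 0.248 = 2778  |  22200 × 0.436 = 9679 → total 12457
15–29: 9400 × 0.963 = 9052
30–44: 11200 × 0.968 = 10842
45–59: 22200 × 0.95 = 21090
60–74: 11400 × 0.961 = 10955
75+: 7900 × 0.934 + 8600 × 0.376 = 7379 + 3234 = 10613
Population now: 0–14=12457, 15–29=9052, 30–44=10842, 45–59=21090, 60–74=10955, 75+=10613
[period 2]
Births: 9052 × 0.248 = 2245  |  10842 × 0.436 = 4727 → total 6972
15–29: 12457 × 0.963 = 11996
30–44: 9052 × 0.968 = 8762
45–59: 10842 × 0.95 = 10300
60–74: 21090 × 0.961 = 20267
75+: 10955 × 0.934 + 10613 × 0.376 = 10232 + 3990 = 14222
Population now: 0–14=6972, 15–29=11996, 30–44=8762, 45–59=10300, 60–74=20267, 75+=14222
[period 3]
Births: 11996 × 0.248 = 2975  |  8762 × 0.436 = 3820 → total 6795
15–29: 6972 × 0.963 = 6714
30–44: 11996 × 0.968 = 11612
45–59: 8762 × 0.95 = 8324
60–74: 10300 × 0.961 = 9898
75+: 20267 × 0.934 + 14222 × 0.376 = 18929 + 5347 = 24276
Population now: 0–14=6795, 15–29=6714, 30–44=11612, 45–59=8324, 60–74=9898, 75+=24276
Scenario B total after 3 periods: 67619
Difference B − A = 67619 − 65954 = 1665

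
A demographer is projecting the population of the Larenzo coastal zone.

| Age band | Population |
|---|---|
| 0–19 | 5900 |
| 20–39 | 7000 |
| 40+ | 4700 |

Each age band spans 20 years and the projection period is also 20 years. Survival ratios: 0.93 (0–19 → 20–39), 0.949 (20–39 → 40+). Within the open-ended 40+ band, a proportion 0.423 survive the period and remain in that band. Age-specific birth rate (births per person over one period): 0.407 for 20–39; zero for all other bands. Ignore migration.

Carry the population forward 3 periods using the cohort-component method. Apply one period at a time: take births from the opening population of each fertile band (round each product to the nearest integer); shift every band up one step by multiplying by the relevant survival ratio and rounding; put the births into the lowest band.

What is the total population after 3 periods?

After projecting period 1:
Births: 7000 * 0.407 = 2849
20–39: 5900 * 0.93 = 5487
40+: 7000 * 0.949 + 4700 * 0.423 = 6643 + 1988 = 8631
Population now: 0–19=2849, 20–39=5487, 40+=8631
After projecting period 2:
Births: 5487 * 0.407 = 2233
20–39: 2849 * 0.93 = 2650
40+: 5487 * 0.949 + 8631 * 0.423 = 5207 + 3651 = 8858
Population now: 0–19=2233, 20–39=2650, 40+=8858
After projecting period 3:
Births: 2650 * 0.407 = 1079
20–39: 2233 * 0.93 = 2077
40+: 2650 * 0.949 + 8858 * 0.423 = 2515 + 3747 = 6262
Population now: 0–19=1079, 20–39=2077, 40+=6262
Total after period 3: 1079 + 2077 + 6262 = 9418

9418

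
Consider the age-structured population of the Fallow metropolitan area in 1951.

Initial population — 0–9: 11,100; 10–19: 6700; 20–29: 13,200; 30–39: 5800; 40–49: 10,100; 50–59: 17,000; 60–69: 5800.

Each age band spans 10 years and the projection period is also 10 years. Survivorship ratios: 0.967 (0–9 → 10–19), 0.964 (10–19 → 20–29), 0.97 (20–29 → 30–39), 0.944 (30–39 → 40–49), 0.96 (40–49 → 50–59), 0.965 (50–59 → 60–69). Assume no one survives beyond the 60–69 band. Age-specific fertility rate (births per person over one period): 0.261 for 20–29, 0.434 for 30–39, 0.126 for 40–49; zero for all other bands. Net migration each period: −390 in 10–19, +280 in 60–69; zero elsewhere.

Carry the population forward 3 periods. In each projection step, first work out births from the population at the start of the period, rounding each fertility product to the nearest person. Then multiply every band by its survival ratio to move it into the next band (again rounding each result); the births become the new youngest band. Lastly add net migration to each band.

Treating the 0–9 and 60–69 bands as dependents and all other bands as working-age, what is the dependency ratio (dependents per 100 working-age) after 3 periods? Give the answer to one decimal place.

29.9

Let group 1 be 0–9 through group 7 = 60–69.
After projecting period 1:
Births: 13200 × 0.261 = 3445 ; 5800 × 0.434 = 2517 ; 10100 × 0.126 = 1273 → 7235
Group 2: 11100 × 0.967 = 10734
Group 3: 6700 × 0.964 = 6459
Group 4: 13200 × 0.97 = 12804
Group 5: 5800 × 0.944 = 5475
Group 6: 10100 × 0.96 = 9696
Group 7: 17000 × 0.965 = 16405
Net migration: Group 2 − 390 → 10344; Group 7 + 280 → 16685
End of period: [7235, 10344, 6459, 12804, 5475, 9696, 16685]
After projecting period 2:
Births: 6459 × 0.261 = 1686 ; 12804 × 0.434 = 5557 ; 5475 × 0.126 = 690 → 7933
Group 2: 7235 × 0.967 = 6996
Group 3: 10344 × 0.964 = 9972
Group 4: 6459 × 0.97 = 6265
Group 5: 12804 × 0.944 = 12087
Group 6: 5475 × 0.96 = 5256
Group 7: 9696 × 0.965 = 9357
Net migration: Group 2 − 390 → 6606; Group 7 + 280 → 9637
End of period: [7933, 6606, 9972, 6265, 12087, 5256, 9637]
After projecting period 3:
Births: 9972 × 0.261 = 2603 ; 6265 × 0.434 = 2719 ; 12087 × 0.126 = 1523 → 6845
Group 2: 7933 × 0.967 = 7671
Group 3: 6606 × 0.964 = 6368
Group 4: 9972 × 0.97 = 9673
Group 5: 6265 × 0.944 = 5914
Group 6: 12087 × 0.96 = 11604
Group 7: 5256 × 0.965 = 5072
Net migration: Group 2 − 390 → 7281; Group 7 + 280 → 5352
End of period: [6845, 7281, 6368, 9673, 5914, 11604, 5352]
Dependents (band 0–9 + band 60–69) = 6845 + 5352 = 12197; working-age = 40840; ratio = 12197/40840 × 100 = 29.9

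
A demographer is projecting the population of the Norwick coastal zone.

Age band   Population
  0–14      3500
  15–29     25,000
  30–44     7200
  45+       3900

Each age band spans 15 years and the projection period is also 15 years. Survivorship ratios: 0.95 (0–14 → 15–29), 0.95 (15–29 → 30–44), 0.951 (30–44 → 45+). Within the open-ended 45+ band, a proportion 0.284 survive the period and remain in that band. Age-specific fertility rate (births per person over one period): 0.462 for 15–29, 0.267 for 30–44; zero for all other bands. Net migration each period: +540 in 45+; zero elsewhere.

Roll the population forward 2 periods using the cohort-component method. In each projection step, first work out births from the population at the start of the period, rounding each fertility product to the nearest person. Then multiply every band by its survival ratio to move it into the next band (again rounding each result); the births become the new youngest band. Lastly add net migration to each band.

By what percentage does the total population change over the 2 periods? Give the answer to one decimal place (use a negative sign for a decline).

After projecting period 1:
Births: 25000 * 0.462 = 11550 ; 7200 * 0.267 = 1922 → 13472
15–29: 3500 * 0.95 = 3325
30–44: 25000 * 0.95 = 23750
45+: 7200 * 0.951 + 3900 * 0.284 = 6847 + 1108 = 7955
Net migration: 45+ + 540 → 8495
→ [13472, 3325, 23750, 8495]
After projecting period 2:
Births: 3325 * 0.462 = 1536 ; 23750 * 0.267 = 6341 → 7877
15–29: 13472 * 0.95 = 12798
30–44: 3325 * 0.95 = 3159
45+: 23750 * 0.951 + 8495 * 0.284 = 22586 + 2413 = 24999
Net migration: 45+ + 540 → 25539
→ [7877, 12798, 3159, 25539]
Total: 39600 → 49373; change = 9773; percentage change = 24.7%

24.7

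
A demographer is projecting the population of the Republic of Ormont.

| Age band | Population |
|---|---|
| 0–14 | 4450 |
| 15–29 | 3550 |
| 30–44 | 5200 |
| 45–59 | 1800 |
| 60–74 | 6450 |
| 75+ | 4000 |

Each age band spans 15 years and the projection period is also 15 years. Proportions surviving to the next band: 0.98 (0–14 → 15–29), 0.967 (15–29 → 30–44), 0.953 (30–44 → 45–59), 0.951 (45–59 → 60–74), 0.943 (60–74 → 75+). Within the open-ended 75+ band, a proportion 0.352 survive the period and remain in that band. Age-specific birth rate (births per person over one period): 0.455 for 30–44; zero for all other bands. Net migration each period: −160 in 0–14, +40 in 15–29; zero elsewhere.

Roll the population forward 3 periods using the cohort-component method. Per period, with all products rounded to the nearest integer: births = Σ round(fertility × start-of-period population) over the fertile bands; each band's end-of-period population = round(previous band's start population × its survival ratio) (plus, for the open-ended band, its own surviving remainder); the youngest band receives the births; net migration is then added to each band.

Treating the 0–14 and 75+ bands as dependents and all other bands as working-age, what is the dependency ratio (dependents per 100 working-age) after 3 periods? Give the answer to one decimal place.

Period 1.
Births: 5200 × 0.455 = 2366
15–29: 4450 × 0.98 = 4361
30–44: 3550 × 0.967 = 3433
45–59: 5200 × 0.953 = 4956
60–74: 1800 × 0.951 = 1712
75+: 6450 × 0.943 + 4000 × 0.352 = 6082 + 1408 = 7490
Net migration: 0–14 − 160 → 2206; 15–29 + 40 → 4401
Giving 2206 / 4401 / 3433 / 4956 / 1712 / 7490.
Period 2.
Births: 3433 × 0.455 = 1562
15–29: 2206 × 0.98 = 2162
30–44: 4401 × 0.967 = 4256
45–59: 3433 × 0.953 = 3272
60–74: 4956 × 0.951 = 4713
75+: 1712 × 0.943 + 7490 × 0.352 = 1614 + 2636 = 4250
Net migration: 0–14 − 160 → 1402; 15–29 + 40 → 2202
Giving 1402 / 2202 / 4256 / 3272 / 4713 / 4250.
Period 3.
Births: 4256 × 0.455 = 1936
15–29: 1402 × 0.98 = 1374
30–44: 2202 × 0.967 = 2129
45–59: 4256 × 0.953 = 4056
60–74: 3272 × 0.951 = 3112
75+: 4713 × 0.943 + 4250 × 0.352 = 4444 + 1496 = 5940
Net migration: 0–14 − 160 → 1776; 15–29 + 40 → 1414
Giving 1776 / 1414 / 2129 / 4056 / 3112 / 5940.
Dependents (band 0–14 + band 75+) = 1776 + 5940 = 7716; working-age = 10711; ratio = 7716/10711 × 100 = 72.0

72.0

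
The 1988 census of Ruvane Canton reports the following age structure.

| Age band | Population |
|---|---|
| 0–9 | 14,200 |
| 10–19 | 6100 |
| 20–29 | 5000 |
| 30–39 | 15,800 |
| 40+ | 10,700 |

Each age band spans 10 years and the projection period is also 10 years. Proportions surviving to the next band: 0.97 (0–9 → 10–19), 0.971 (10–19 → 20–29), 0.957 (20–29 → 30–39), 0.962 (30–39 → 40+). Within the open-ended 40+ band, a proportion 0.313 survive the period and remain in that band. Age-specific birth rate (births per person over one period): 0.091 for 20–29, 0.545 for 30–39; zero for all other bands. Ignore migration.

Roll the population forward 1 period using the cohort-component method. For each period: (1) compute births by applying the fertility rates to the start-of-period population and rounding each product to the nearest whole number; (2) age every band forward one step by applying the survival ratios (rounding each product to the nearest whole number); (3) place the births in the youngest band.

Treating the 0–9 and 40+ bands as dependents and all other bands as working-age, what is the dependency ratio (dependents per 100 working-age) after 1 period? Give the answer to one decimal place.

112.8

Call the groups 1 to 5, youngest first.
— Period 1 —
Births: 5000 × 0.091 = 455, 15800 × 0.545 = 8611 → 9066
Group 2: 14200 × 0.97 = 13774
Group 3: 6100 × 0.971 = 5923
Group 4: 5000 × 0.957 = 4785
Group 5: 15800 × 0.962 + 10700 × 0.313 = 15200 + 3349 = 18549
Giving 9066 / 13774 / 5923 / 4785 / 18549.
Dependents (band 0–9 + band 40+) = 9066 + 18549 = 27615; working-age = 24482; ratio = 27615/24482 × 100 = 112.8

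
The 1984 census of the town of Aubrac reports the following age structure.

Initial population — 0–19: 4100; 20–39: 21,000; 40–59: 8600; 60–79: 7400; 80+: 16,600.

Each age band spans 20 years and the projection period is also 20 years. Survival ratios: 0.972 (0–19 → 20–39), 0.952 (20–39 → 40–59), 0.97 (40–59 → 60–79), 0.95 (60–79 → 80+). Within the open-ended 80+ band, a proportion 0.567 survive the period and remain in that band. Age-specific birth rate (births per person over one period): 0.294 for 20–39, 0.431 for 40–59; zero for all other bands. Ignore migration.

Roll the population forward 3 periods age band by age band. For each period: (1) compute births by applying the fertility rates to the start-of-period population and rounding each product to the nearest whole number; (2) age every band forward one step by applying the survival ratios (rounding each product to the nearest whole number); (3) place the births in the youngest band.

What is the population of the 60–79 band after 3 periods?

Period 1:
Births: 21000 × 0.294 = 6174 ; 8600 × 0.431 = 3707 → 9881
20–39: 4100 × 0.972 = 3985
40–59: 21000 × 0.952 = 19992
60–79: 8600 × 0.97 = 8342
80+: 7400 × 0.95 + 16600 × 0.567 = 7030 + 9412 = 16442
Giving 9881 / 3985 / 19992 / 8342 / 16442.
Period 2:
Births: 3985 × 0.294 = 1172 ; 19992 × 0.431 = 8617 → 9789
20–39: 9881 × 0.972 = 9604
40–59: 3985 × 0.952 = 3794
60–79: 19992 × 0.97 = 19392
80+: 8342 × 0.95 + 16442 × 0.567 = 7925 + 9323 = 17248
Giving 9789 / 9604 / 3794 / 19392 / 17248.
Period 3:
Births: 9604 × 0.294 = 2824 ; 3794 × 0.431 = 1635 → 4459
20–39: 9789 × 0.972 = 9515
40–59: 9604 × 0.952 = 9143
60–79: 3794 × 0.97 = 3680
80+: 19392 × 0.95 + 17248 × 0.567 = 18422 + 9780 = 28202
Giving 4459 / 9515 / 9143 / 3680 / 28202.

3680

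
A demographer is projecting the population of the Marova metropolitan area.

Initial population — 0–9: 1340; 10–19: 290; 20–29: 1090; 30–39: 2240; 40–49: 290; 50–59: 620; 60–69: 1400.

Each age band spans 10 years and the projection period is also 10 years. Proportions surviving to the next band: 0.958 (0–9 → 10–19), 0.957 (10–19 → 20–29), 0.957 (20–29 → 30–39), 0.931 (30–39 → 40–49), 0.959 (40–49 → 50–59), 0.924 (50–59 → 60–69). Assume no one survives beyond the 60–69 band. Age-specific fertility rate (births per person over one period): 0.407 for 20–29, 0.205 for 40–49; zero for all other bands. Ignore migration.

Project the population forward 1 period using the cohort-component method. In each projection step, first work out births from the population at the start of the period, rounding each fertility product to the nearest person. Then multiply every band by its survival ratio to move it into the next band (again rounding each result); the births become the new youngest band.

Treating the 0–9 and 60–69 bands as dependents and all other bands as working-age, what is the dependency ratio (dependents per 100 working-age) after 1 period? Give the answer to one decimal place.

21.7

After projecting period 1:
Births: 1090 × 0.407 = 444  |  290 × 0.205 = 59 → total 503
10–19: 1340 × 0.958 = 1284
20–29: 290 × 0.957 = 278
30–39: 1090 × 0.957 = 1043
40–49: 2240 × 0.931 = 2085
50–59: 290 × 0.959 = 278
60–69: 620 × 0.924 = 573
Giving 503 / 1284 / 278 / 1043 / 2085 / 278 / 573.
Dependents (band 0–9 + band 60–69) = 503 + 573 = 1076; working-age = 4968; ratio = 1076/4968 × 100 = 21.7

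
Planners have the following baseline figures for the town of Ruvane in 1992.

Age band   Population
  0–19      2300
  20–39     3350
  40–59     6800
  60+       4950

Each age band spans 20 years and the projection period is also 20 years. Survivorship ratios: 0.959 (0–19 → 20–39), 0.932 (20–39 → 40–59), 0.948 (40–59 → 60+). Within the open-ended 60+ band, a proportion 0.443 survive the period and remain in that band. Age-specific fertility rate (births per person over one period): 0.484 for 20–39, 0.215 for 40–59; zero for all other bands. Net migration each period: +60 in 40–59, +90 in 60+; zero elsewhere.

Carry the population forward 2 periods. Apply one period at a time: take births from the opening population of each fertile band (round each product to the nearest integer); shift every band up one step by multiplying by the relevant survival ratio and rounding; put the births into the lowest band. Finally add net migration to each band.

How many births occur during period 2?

1752

After projecting period 1:
Births: 3350 × 0.484 = 1621 ; 6800 × 0.215 = 1462 → total 3083
20–39: 2300 × 0.959 = 2206
40–59: 3350 × 0.932 = 3122
60+: 6800 × 0.948 + 4950 × 0.443 = 6446 + 2193 = 8639
Net migration: 40–59 + 60 → 3182; 60+ + 90 → 8729
Population now: 0–19=3083, 20–39=2206, 40–59=3182, 60+=8729
After projecting period 2:
Births: 2206 × 0.484 = 1068 ; 3182 × 0.215 = 684 → total 1752
20–39: 3083 × 0.959 = 2957
40–59: 2206 × 0.932 = 2056
60+: 3182 × 0.948 + 8729 × 0.443 = 3017 + 3867 = 6884
Net migration: 40–59 + 60 → 2116; 60+ + 90 → 6974
Population now: 0–19=1752, 20–39=2957, 40–59=2116, 60+=6974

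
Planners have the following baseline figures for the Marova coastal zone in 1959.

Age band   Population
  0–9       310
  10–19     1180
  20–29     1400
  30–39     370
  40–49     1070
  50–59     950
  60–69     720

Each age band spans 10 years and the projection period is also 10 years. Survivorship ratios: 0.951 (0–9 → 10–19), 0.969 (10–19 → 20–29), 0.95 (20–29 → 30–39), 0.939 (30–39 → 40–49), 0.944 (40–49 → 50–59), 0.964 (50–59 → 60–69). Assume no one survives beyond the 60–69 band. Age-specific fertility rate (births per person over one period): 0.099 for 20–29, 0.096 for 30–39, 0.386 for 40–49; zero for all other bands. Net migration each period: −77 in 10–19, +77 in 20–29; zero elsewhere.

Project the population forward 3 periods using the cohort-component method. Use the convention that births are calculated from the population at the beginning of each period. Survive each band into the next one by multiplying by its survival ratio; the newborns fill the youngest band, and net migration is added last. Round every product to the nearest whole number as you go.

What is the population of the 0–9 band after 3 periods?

After projecting period 1:
Births: 1400 * 0.099 = 139  |  370 * 0.096 = 36  |  1070 * 0.386 = 413 — total 588
10–19: 310 * 0.951 = 295
20–29: 1180 * 0.969 = 1143
30–39: 1400 * 0.95 = 1330
40–49: 370 * 0.939 = 347
50–59: 1070 * 0.944 = 1010
60–69: 950 * 0.964 = 916
Net migration: 10–19 − 77 → 218; 20–29 + 77 → 1220
Giving 588 / 218 / 1220 / 1330 / 347 / 1010 / 916.
After projecting period 2:
Births: 1220 * 0.099 = 121  |  1330 * 0.096 = 128  |  347 * 0.386 = 134 — total 383
10–19: 588 * 0.951 = 559
20–29: 218 * 0.969 = 211
30–39: 1220 * 0.95 = 1159
40–49: 1330 * 0.939 = 1249
50–59: 347 * 0.944 = 328
60–69: 1010 * 0.964 = 974
Net migration: 10–19 − 77 → 482; 20–29 + 77 → 288
Giving 383 / 482 / 288 / 1159 / 1249 / 328 / 974.
After projecting period 3:
Births: 288 * 0.099 = 29  |  1159 * 0.096 = 111  |  1249 * 0.386 = 482 — total 622
10–19: 383 * 0.951 = 364
20–29: 482 * 0.969 = 467
30–39: 288 * 0.95 = 274
40–49: 1159 * 0.939 = 1088
50–59: 1249 * 0.944 = 1179
60–69: 328 * 0.964 = 316
Net migration: 10–19 − 77 → 287; 20–29 + 77 → 544
Giving 622 / 287 / 544 / 274 / 1088 / 1179 / 316.

622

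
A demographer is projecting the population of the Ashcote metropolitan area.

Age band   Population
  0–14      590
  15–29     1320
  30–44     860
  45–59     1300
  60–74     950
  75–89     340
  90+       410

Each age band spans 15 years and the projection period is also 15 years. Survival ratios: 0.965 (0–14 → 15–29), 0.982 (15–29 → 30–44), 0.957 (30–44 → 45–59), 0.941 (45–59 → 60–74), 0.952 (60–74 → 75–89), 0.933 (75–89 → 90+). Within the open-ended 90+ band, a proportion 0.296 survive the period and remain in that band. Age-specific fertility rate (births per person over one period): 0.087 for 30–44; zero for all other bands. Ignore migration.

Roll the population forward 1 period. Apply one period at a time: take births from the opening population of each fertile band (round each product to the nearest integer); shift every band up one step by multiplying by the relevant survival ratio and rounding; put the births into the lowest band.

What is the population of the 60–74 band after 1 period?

Numbering the groups 1..7 from youngest to oldest:
— Period 1 —
Births: 860 × 0.087 = 75
Group 2: 590 × 0.965 = 569
Group 3: 1320 × 0.982 = 1296
Group 4: 860 × 0.957 = 823
Group 5: 1300 × 0.941 = 1223
Group 6: 950 × 0.952 = 904
Group 7: 340 × 0.933 + 410 × 0.296 = 317 + 121 = 438
→ [75, 569, 1296, 823, 1223, 904, 438]

1223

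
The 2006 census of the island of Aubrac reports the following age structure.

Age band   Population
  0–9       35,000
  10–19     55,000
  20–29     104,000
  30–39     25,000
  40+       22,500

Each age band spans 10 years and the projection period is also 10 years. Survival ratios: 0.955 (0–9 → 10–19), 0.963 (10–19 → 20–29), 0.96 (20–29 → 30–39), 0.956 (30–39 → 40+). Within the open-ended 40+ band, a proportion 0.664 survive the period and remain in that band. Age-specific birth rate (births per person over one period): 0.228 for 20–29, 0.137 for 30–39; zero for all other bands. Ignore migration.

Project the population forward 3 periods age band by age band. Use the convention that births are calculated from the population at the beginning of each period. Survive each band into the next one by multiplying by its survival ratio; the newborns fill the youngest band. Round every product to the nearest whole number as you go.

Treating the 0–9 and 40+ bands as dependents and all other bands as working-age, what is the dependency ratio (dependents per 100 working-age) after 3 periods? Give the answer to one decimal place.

178.3

Numbering the bands 1..5 from youngest to oldest:
Period 1:
Births: 104000 * 0.228 = 23712 ; 25000 * 0.137 = 3425 → total 27137
Band 2: 35000 * 0.955 = 33425
Band 3: 55000 * 0.963 = 52965
Band 4: 104000 * 0.96 = 99840
Band 5: 25000 * 0.956 + 22500 * 0.664 = 23900 + 14940 = 38840
Giving 27137 / 33425 / 52965 / 99840 / 38840.
Period 2:
Births: 52965 * 0.228 = 12076 ; 99840 * 0.137 = 13678 → total 25754
Band 2: 27137 * 0.955 = 25916
Band 3: 33425 * 0.963 = 32188
Band 4: 52965 * 0.96 = 50846
Band 5: 99840 * 0.956 + 38840 * 0.664 = 95447 + 25790 = 121237
Giving 25754 / 25916 / 32188 / 50846 / 121237.
Period 3:
Births: 32188 * 0.228 = 7339 ; 50846 * 0.137 = 6966 → total 14305
Band 2: 25754 * 0.955 = 24595
Band 3: 25916 * 0.963 = 24957
Band 4: 32188 * 0.96 = 30900
Band 5: 50846 * 0.956 + 121237 * 0.664 = 48609 + 80501 = 129110
Giving 14305 / 24595 / 24957 / 30900 / 129110.
Dependents (band 0–9 + band 40+) = 14305 + 129110 = 143415; working-age = 80452; ratio = 143415/80452 × 100 = 178.3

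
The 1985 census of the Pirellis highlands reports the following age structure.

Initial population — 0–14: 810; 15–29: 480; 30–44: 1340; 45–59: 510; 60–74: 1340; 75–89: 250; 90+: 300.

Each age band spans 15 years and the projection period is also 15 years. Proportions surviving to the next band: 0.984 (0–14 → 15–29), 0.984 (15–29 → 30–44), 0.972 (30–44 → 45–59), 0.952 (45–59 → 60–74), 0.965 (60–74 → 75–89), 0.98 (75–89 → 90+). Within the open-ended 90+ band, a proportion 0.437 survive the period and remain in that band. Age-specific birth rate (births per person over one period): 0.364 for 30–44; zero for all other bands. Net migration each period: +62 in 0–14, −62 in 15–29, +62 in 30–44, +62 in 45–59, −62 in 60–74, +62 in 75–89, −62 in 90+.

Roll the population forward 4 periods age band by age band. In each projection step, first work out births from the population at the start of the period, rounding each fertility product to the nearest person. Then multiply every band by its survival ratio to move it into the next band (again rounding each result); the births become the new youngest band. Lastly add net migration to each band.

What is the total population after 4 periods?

Let band 1 be 0–14 through band 7 = 90+.
After projecting period 1:
Births: 1340 * 0.364 = 488
Band 2: 810 * 0.984 = 797
Band 3: 480 * 0.984 = 472
Band 4: 1340 * 0.972 = 1302
Band 5: 510 * 0.952 = 486
Band 6: 1340 * 0.965 = 1293
Band 7: 250 * 0.98 + 300 * 0.437 = 245 + 131 = 376
Net migration: Band 1 + 62 → 550; Band 2 − 62 → 735; Band 3 + 62 → 534; Band 4 + 62 → 1364; Band 5 − 62 → 424; Band 6 + 62 → 1355; Band 7 − 62 → 314
End of period: [550, 735, 534, 1364, 424, 1355, 314]
After projecting period 2:
Births: 534 * 0.364 = 194
Band 2: 550 * 0.984 = 541
Band 3: 735 * 0.984 = 723
Band 4: 534 * 0.972 = 519
Band 5: 1364 * 0.952 = 1299
Band 6: 424 * 0.965 = 409
Band 7: 1355 * 0.98 + 314 * 0.437 = 1328 + 137 = 1465
Net migration: Band 1 + 62 → 256; Band 2 − 62 → 479; Band 3 + 62 → 785; Band 4 + 62 → 581; Band 5 − 62 → 1237; Band 6 + 62 → 471; Band 7 − 62 → 1403
End of period: [256, 479, 785, 581, 1237, 471, 1403]
After projecting period 3:
Births: 785 * 0.364 = 286
Band 2: 256 * 0.984 = 252
Band 3: 479 * 0.984 = 471
Band 4: 785 * 0.972 = 763
Band 5: 581 * 0.952 = 553
Band 6: 1237 * 0.965 = 1194
Band 7: 471 * 0.98 + 1403 * 0.437 = 462 + 613 = 1075
Net migration: Band 1 + 62 → 348; Band 2 − 62 → 190; Band 3 + 62 → 533; Band 4 + 62 → 825; Band 5 − 62 → 491; Band 6 + 62 → 1256; Band 7 − 62 → 1013
End of period: [348, 190, 533, 825, 491, 1256, 1013]
After projecting period 4:
Births: 533 * 0.364 = 194
Band 2: 348 * 0.984 = 342
Band 3: 190 * 0.984 = 187
Band 4: 533 * 0.972 = 518
Band 5: 825 * 0.952 = 785
Band 6: 491 * 0.965 = 474
Band 7: 1256 * 0.98 + 1013 * 0.437 = 1231 + 443 = 1674
Net migration: Band 1 + 62 → 256; Band 2 − 62 → 280; Band 3 + 62 → 249; Band 4 + 62 → 580; Band 5 − 62 → 723; Band 6 + 62 → 536; Band 7 − 62 → 1612
End of period: [256, 280, 249, 580, 723, 536, 1612]
Total after period 4: 256 + 280 + 249 + 580 + 723 + 536 + 1612 = 4236

4236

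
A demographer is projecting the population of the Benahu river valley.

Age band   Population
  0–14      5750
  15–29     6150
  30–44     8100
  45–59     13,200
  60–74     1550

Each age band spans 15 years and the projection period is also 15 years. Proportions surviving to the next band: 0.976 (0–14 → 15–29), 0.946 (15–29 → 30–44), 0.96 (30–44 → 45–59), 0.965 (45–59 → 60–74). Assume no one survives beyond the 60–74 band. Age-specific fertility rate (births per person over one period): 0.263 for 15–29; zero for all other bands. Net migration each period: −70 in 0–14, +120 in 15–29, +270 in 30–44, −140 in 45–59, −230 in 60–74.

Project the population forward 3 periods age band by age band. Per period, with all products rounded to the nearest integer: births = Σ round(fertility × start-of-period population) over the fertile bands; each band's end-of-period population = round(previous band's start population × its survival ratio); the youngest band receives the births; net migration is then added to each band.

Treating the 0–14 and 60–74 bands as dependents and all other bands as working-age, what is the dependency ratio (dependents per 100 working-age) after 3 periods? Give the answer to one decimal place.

65.1

[period 1]
Births: 6150 * 0.263 = 1617
15–29: 5750 * 0.976 = 5612
30–44: 6150 * 0.946 = 5818
45–59: 8100 * 0.96 = 7776
60–74: 13200 * 0.965 = 12738
Net migration: 0–14 − 70 → 1547; 15–29 + 120 → 5732; 30–44 + 270 → 6088; 45–59 − 140 → 7636; 60–74 − 230 → 12508
Giving 1547 / 5732 / 6088 / 7636 / 12508.
[period 2]
Births: 5732 * 0.263 = 1508
15–29: 1547 * 0.976 = 1510
30–44: 5732 * 0.946 = 5422
45–59: 6088 * 0.96 = 5844
60–74: 7636 * 0.965 = 7369
Net migration: 0–14 − 70 → 1438; 15–29 + 120 → 1630; 30–44 + 270 → 5692; 45–59 − 140 → 5704; 60–74 − 230 → 7139
Giving 1438 / 1630 / 5692 / 5704 / 7139.
[period 3]
Births: 1630 * 0.263 = 429
15–29: 1438 * 0.976 = 1403
30–44: 1630 * 0.946 = 1542
45–59: 5692 * 0.96 = 5464
60–74: 5704 * 0.965 = 5504
Net migration: 0–14 − 70 → 359; 15–29 + 120 → 1523; 30–44 + 270 → 1812; 45–59 − 140 → 5324; 60–74 − 230 → 5274
Giving 359 / 1523 / 1812 / 5324 / 5274.
Dependents (band 0–14 + band 60–74) = 359 + 5274 = 5633; working-age = 8659; ratio = 5633/8659 × 100 = 65.1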